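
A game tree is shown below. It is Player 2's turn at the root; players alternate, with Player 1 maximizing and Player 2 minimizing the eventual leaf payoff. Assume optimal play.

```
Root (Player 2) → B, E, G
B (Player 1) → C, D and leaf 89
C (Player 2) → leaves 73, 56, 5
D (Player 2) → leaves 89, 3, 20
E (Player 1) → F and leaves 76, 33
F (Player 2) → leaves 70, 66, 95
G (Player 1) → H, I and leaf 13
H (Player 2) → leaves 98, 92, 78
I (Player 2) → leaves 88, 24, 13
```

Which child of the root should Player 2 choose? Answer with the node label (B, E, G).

E

C (Player 2): min(73, 56, 5) = 5
D (Player 2): min(89, 3, 20) = 3
B (Player 1): max(5, 3, 89) = 89
F (Player 2): min(70, 66, 95) = 66
E (Player 1): max(66, 76, 33) = 76
H (Player 2): min(98, 92, 78) = 78
I (Player 2): min(88, 24, 13) = 13
G (Player 1): max(78, 13, 13) = 78
Root (Player 2): min(89, 76, 78) = 76
Player 2 picks the child with the lowest value: E (value 76).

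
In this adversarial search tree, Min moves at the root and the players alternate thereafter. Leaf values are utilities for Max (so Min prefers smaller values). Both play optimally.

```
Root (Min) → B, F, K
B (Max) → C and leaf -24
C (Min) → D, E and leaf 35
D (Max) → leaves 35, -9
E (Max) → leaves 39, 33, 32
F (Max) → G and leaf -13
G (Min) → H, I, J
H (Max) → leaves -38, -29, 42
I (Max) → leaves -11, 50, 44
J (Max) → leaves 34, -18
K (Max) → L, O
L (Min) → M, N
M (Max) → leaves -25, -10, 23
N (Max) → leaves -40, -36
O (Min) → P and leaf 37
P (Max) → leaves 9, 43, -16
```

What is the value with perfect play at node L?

-36

M: max(-25, -10, 23) = 23
N: max(-40, -36) = -36
L: min(23, -36) = -36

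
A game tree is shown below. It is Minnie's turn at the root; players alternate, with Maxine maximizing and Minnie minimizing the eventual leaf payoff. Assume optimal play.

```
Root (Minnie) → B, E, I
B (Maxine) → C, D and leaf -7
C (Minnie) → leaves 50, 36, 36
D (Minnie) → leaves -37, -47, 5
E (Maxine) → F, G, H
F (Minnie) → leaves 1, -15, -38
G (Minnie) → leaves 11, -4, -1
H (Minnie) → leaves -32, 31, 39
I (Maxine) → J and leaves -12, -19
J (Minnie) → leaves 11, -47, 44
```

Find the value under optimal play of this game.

-12

C (Minnie): min(50, 36, 36) = 36
D (Minnie): min(-37, -47, 5) = -47
B (Maxine): max(36, -47, -7) = 36
F (Minnie): min(1, -15, -38) = -38
G (Minnie): min(11, -4, -1) = -4
H (Minnie): min(-32, 31, 39) = -32
E (Maxine): max(-38, -4, -32) = -4
J (Minnie): min(11, -47, 44) = -47
I (Maxine): max(-47, -12, -19) = -12
Root (Minnie): min(36, -4, -12) = -12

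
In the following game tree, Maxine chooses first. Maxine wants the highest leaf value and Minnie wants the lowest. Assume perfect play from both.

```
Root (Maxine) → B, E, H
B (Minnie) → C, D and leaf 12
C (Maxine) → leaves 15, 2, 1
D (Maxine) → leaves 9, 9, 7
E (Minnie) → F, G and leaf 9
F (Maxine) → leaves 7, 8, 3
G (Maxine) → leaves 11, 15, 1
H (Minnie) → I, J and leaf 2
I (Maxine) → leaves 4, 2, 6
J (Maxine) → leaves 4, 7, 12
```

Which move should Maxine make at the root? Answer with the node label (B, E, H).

C (Maxine): max(15, 2, 1) = 15
D (Maxine): max(9, 9, 7) = 9
B (Minnie): min(15, 9, 12) = 9
F (Maxine): max(7, 8, 3) = 8
G (Maxine): max(11, 15, 1) = 15
E (Minnie): min(8, 15, 9) = 8
I (Maxine): max(4, 2, 6) = 6
J (Maxine): max(4, 7, 12) = 12
H (Minnie): min(6, 12, 2) = 2
Root (Maxine): max(9, 8, 2) = 9
Maxine picks the child with the highest value: B (value 9).

B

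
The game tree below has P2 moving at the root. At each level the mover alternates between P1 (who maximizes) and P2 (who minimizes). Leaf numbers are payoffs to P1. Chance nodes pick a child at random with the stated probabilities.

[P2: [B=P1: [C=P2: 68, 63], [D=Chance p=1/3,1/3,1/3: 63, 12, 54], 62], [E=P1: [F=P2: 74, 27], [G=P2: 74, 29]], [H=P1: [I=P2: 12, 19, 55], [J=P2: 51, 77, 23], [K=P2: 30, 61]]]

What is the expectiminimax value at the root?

C (P2): min(68, 63) = 63
D (Chance): 1/3·63 + 1/3·12 + 1/3·54 = 43
B (P1): max(63, 43, 62) = 63
F (P2): min(74, 27) = 27
G (P2): min(74, 29) = 29
E (P1): max(27, 29) = 29
I (P2): min(12, 19, 55) = 12
J (P2): min(51, 77, 23) = 23
K (P2): min(30, 61) = 30
H (P1): max(12, 23, 30) = 30
Root (P2): min(63, 29, 30) = 29

29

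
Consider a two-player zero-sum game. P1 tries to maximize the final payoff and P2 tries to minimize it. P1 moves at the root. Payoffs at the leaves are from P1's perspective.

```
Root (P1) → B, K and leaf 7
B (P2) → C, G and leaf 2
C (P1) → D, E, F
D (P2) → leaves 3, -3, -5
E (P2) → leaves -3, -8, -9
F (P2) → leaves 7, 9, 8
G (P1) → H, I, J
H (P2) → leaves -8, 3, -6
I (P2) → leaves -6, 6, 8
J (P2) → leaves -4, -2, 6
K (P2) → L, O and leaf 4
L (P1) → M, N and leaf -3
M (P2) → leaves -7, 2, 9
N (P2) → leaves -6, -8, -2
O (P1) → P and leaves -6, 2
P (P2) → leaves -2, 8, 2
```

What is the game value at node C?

D: min(3, -3, -5) = -5
E: min(-3, -8, -9) = -9
F: min(7, 9, 8) = 7
C: max(-5, -9, 7) = 7

7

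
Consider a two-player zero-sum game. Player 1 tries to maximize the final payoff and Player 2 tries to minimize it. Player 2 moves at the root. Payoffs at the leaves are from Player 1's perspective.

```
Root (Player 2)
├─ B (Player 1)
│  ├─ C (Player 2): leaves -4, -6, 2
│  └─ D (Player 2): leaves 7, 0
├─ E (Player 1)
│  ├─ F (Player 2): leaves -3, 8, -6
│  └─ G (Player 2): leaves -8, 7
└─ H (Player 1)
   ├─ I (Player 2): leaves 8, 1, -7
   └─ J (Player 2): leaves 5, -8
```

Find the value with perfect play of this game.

-7

C (Player 2): min(-4, -6, 2) = -6
D (Player 2): min(7, 0) = 0
B (Player 1): max(-6, 0) = 0
F (Player 2): min(-3, 8, -6) = -6
G (Player 2): min(-8, 7) = -8
E (Player 1): max(-6, -8) = -6
I (Player 2): min(8, 1, -7) = -7
J (Player 2): min(5, -8) = -8
H (Player 1): max(-7, -8) = -7
Root (Player 2): min(0, -6, -7) = -7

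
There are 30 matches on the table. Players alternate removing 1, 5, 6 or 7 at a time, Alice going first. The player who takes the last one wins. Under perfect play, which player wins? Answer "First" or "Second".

First

i:   0  1  2  3  4  5  6  7  8  9 10 11 12 13 14 15 16 17 18 19 20 21 22 23 24 25 26 27 28 29 30
     L  W  L  W  L  W  W  W  W  W  W  W  L  W  L  W  L  W  W  W  W  W  W  W  L  W  L  W  L  W  W
Position 30 is W, so the first player wins.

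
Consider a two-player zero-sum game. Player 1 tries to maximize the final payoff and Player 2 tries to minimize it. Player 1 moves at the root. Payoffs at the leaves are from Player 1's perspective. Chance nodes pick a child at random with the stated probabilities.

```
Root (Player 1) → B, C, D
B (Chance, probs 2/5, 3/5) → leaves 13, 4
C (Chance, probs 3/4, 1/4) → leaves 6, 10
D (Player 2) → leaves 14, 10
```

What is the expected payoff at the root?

10

B (Chance): 2/5·13 + 3/5·4 = 7.6
C (Chance): 3/4·6 + 1/4·10 = 7
D (Player 2): min(14, 10) = 10
Root (Player 1): max(7.6, 7, 10) = 10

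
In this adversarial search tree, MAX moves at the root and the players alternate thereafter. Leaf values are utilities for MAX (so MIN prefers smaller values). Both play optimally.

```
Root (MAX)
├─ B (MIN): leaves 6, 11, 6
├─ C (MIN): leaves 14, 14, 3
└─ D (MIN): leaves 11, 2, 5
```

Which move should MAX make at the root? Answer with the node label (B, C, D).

B (MIN): min(6, 11, 6) = 6
C (MIN): min(14, 14, 3) = 3
D (MIN): min(11, 2, 5) = 2
Root (MAX): max(6, 3, 2) = 6
MAX picks the child with the highest value: B (value 6).

B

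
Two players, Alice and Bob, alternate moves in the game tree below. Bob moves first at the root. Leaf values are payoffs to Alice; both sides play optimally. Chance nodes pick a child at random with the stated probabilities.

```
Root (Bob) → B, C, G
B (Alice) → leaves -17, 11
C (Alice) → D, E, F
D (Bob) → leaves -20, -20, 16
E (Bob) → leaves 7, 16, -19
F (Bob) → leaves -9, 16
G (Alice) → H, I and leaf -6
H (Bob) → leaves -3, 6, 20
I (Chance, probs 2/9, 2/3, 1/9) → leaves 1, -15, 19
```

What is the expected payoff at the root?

-9

B (Alice): max(-17, 11) = 11
D (Bob): min(-20, -20, 16) = -20
E (Bob): min(7, 16, -19) = -19
F (Bob): min(-9, 16) = -9
C (Alice): max(-20, -19, -9) = -9
H (Bob): min(-3, 6, 20) = -3
I (Chance): 2/9·1 + 2/3·-15 + 1/9·19 = -7.67
G (Alice): max(-3, -7.67, -6) = -3
Root (Bob): min(11, -9, -3) = -9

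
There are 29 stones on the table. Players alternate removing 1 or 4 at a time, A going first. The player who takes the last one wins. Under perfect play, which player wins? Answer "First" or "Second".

First

Compute winning (W) and losing (L) positions by backward induction:
i:   0  1  2  3  4  5  6  7  8  9 10 11 12 13 14 15 16 17 18 19 20 21 22 23 24 25 26 27 28 29
     L  W  L  W  W  L  W  L  W  W  L  W  L  W  W  L  W  L  W  W  L  W  L  W  W  L  W  L  W  W
Position 29 is W, so the first player wins.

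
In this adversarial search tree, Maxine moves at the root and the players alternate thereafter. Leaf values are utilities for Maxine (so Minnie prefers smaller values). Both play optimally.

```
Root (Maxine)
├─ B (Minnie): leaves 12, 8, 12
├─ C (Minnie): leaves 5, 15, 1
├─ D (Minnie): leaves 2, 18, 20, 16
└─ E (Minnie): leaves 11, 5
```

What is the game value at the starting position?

8

B (Minnie): min(12, 8, 12) = 8
C (Minnie): min(5, 15, 1) = 1
D (Minnie): min(2, 18, 20, 16) = 2
E (Minnie): min(11, 5) = 5
Root (Maxine): max(8, 1, 2, 5) = 8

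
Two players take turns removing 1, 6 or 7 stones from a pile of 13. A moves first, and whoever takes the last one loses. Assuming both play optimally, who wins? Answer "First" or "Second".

Second

i:   0  1  2  3  4  5  6  7  8  9 10 11 12 13
     W  L  W  L  W  L  W  W  W  W  W  W  W  L
Position 13 is L, so the second player wins.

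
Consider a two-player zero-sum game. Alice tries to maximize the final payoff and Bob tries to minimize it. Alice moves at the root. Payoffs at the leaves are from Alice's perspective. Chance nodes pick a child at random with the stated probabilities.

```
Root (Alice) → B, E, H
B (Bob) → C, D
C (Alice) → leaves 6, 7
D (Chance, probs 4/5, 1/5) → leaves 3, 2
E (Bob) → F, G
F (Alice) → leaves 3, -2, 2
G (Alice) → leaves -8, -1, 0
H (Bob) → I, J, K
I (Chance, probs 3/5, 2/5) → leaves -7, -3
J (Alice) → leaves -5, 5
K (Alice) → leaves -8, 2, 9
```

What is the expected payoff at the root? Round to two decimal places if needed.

2.8

C (Alice): max(6, 7) = 7
D (Chance): 4/5·3 + 1/5·2 = 2.8
B (Bob): min(7, 2.8) = 2.8
F (Alice): max(3, -2, 2) = 3
G (Alice): max(-8, -1, 0) = 0
E (Bob): min(3, 0) = 0
I (Chance): 3/5·-7 + 2/5·-3 = -5.4
J (Alice): max(-5, 5) = 5
K (Alice): max(-8, 2, 9) = 9
H (Bob): min(-5.4, 5, 9) = -5.4
Root (Alice): max(2.8, 0, -5.4) = 2.8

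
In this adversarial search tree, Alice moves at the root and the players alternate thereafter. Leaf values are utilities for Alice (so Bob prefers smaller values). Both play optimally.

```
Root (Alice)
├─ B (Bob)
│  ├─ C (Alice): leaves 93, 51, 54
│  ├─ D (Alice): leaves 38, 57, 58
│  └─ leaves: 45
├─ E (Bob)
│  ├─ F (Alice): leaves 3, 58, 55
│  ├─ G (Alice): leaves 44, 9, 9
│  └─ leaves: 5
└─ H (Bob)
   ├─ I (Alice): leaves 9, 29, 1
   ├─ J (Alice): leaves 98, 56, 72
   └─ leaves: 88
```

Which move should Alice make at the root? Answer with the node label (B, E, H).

C (Alice): max(93, 51, 54) = 93
D (Alice): max(38, 57, 58) = 58
B (Bob): min(93, 58, 45) = 45
F (Alice): max(3, 58, 55) = 58
G (Alice): max(44, 9, 9) = 44
E (Bob): min(58, 44, 5) = 5
I (Alice): max(9, 29, 1) = 29
J (Alice): max(98, 56, 72) = 98
H (Bob): min(29, 98, 88) = 29
Root (Alice): max(45, 5, 29) = 45
Alice picks the child with the highest value: B (value 45).

B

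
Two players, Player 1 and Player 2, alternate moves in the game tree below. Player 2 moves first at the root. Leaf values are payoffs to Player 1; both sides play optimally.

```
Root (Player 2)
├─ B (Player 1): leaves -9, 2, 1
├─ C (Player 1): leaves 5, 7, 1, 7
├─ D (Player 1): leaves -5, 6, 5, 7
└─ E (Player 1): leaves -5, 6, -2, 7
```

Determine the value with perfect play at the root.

2

B (Player 1): max(-9, 2, 1) = 2
C (Player 1): max(5, 7, 1, 7) = 7
D (Player 1): max(-5, 6, 5, 7) = 7
E (Player 1): max(-5, 6, -2, 7) = 7
Root (Player 2): min(2, 7, 7, 7) = 2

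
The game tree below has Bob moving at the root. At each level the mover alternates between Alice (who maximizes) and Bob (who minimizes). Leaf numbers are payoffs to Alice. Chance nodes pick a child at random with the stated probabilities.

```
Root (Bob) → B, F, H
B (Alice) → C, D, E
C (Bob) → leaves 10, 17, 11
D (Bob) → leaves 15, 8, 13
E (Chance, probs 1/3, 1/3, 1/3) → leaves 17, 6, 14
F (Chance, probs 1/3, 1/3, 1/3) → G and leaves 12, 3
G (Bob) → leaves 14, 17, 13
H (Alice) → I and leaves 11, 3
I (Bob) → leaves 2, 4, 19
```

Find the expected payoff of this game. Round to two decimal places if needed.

9.33

C (Bob): min(10, 17, 11) = 10
D (Bob): min(15, 8, 13) = 8
E (Chance): 1/3·17 + 1/3·6 + 1/3·14 = 12.33
B (Alice): max(10, 8, 12.33) = 12.33
G (Bob): min(14, 17, 13) = 13
F (Chance): 1/3·13 + 1/3·12 + 1/3·3 = 9.33
I (Bob): min(2, 4, 19) = 2
H (Alice): max(2, 11, 3) = 11
Root (Bob): min(12.33, 9.33, 11) = 9.33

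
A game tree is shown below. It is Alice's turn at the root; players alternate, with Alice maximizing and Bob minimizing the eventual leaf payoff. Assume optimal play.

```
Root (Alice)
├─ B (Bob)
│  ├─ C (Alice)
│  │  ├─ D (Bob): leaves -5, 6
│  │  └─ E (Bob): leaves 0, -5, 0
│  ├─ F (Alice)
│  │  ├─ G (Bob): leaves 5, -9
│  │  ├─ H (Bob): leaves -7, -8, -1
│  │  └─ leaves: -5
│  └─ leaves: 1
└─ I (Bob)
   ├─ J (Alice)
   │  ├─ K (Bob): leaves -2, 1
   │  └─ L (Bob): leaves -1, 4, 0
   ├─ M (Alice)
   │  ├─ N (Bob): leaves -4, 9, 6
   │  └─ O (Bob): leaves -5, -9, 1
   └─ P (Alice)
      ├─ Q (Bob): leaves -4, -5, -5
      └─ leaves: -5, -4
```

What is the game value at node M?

N: min(-4, 9, 6) = -4
O: min(-5, -9, 1) = -9
M: max(-4, -9) = -4

-4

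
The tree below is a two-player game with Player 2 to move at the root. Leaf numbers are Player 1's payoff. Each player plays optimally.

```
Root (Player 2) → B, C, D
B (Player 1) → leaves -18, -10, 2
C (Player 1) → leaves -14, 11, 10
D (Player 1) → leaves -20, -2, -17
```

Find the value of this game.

-2

B (Player 1): max(-18, -10, 2) = 2
C (Player 1): max(-14, 11, 10) = 11
D (Player 1): max(-20, -2, -17) = -2
Root (Player 2): min(2, 11, -2) = -2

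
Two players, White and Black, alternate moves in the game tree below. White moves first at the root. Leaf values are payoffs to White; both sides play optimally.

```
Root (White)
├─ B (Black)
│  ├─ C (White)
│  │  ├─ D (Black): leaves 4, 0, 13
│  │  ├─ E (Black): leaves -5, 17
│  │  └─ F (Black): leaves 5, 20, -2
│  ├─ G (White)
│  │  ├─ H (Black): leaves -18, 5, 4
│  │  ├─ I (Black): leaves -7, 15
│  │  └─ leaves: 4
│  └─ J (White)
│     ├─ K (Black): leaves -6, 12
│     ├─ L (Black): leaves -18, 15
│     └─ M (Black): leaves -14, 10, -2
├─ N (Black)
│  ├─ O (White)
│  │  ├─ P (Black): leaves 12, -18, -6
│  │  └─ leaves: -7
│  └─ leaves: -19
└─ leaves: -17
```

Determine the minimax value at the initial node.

D (Black): min(4, 0, 13) = 0
E (Black): min(-5, 17) = -5
F (Black): min(5, 20, -2) = -2
C (White): max(0, -5, -2) = 0
H (Black): min(-18, 5, 4) = -18
I (Black): min(-7, 15) = -7
G (White): max(-18, -7, 4) = 4
K (Black): min(-6, 12) = -6
L (Black): min(-18, 15) = -18
M (Black): min(-14, 10, -2) = -14
J (White): max(-6, -18, -14) = -6
B (Black): min(0, 4, -6) = -6
P (Black): min(12, -18, -6) = -18
O (White): max(-18, -7) = -7
N (Black): min(-7, -19) = -19
Root (White): max(-6, -19, -17) = -6

-6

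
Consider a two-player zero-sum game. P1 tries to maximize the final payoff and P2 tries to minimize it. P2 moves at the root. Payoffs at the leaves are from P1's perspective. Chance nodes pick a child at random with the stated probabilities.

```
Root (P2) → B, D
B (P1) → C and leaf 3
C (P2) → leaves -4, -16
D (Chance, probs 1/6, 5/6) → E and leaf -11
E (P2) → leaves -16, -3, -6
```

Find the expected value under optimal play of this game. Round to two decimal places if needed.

C (P2): min(-4, -16) = -16
B (P1): max(-16, 3) = 3
E (P2): min(-16, -3, -6) = -16
D (Chance): 1/6·-16 + 5/6·-11 = -11.83
Root (P2): min(3, -11.83) = -11.83

-11.83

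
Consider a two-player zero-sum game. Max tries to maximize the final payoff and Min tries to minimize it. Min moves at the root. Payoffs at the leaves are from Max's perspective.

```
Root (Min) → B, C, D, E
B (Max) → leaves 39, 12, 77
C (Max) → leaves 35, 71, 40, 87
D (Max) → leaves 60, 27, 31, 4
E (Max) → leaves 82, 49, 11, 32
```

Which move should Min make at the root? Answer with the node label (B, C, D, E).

D

B (Max): max(39, 12, 77) = 77
C (Max): max(35, 71, 40, 87) = 87
D (Max): max(60, 27, 31, 4) = 60
E (Max): max(82, 49, 11, 32) = 82
Root (Min): min(77, 87, 60, 82) = 60
Min picks the child with the lowest value: D (value 60).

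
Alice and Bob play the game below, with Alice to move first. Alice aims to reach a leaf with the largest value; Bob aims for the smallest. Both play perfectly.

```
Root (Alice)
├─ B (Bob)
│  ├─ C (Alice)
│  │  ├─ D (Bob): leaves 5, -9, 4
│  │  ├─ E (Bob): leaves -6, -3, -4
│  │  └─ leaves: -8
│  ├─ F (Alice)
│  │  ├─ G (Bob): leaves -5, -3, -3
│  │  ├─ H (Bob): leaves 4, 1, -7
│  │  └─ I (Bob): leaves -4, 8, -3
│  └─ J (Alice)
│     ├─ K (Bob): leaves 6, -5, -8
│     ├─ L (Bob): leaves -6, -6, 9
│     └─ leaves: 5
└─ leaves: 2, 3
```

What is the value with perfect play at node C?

D: min(5, -9, 4) = -9
E: min(-6, -3, -4) = -6
C: max(-9, -6, -8) = -6

-6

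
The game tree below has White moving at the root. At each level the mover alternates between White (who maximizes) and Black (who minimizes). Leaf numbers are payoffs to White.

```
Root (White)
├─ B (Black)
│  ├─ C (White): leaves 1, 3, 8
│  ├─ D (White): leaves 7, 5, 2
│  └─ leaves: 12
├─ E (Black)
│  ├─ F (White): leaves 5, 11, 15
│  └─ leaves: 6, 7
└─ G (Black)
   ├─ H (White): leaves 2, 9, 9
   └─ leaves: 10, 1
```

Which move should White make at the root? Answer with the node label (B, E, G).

C (White): max(1, 3, 8) = 8
D (White): max(7, 5, 2) = 7
B (Black): min(8, 7, 12) = 7
F (White): max(5, 11, 15) = 15
E (Black): min(15, 6, 7) = 6
H (White): max(2, 9, 9) = 9
G (Black): min(9, 10, 1) = 1
Root (White): max(7, 6, 1) = 7
White picks the child with the highest value: B (value 7).

B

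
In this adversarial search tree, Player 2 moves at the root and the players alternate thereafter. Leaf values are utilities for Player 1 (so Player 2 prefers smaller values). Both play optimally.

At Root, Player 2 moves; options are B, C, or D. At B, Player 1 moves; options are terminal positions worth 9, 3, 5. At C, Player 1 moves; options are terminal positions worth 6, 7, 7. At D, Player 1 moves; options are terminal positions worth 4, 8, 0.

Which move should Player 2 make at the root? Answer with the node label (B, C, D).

B (Player 1): max(9, 3, 5) = 9
C (Player 1): max(6, 7, 7) = 7
D (Player 1): max(4, 8, 0) = 8
Root (Player 2): min(9, 7, 8) = 7
Player 2 picks the child with the lowest value: C (value 7).

C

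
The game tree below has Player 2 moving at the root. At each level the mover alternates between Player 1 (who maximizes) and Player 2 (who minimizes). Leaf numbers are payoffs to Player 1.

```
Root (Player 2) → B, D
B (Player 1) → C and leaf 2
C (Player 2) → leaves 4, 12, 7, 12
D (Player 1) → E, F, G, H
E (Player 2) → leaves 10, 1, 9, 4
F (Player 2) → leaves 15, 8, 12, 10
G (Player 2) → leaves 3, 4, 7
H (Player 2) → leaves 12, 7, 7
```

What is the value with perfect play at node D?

E: min(10, 1, 9, 4) = 1
F: min(15, 8, 12, 10) = 8
G: min(3, 4, 7) = 3
H: min(12, 7, 7) = 7
D: max(1, 8, 3, 7) = 8

8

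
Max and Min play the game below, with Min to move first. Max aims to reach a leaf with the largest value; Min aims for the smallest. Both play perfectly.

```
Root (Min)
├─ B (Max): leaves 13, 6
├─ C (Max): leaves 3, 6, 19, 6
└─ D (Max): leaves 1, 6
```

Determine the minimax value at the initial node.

B (Max): max(13, 6) = 13
C (Max): max(3, 6, 19, 6) = 19
D (Max): max(1, 6) = 6
Root (Min): min(13, 19, 6) = 6

6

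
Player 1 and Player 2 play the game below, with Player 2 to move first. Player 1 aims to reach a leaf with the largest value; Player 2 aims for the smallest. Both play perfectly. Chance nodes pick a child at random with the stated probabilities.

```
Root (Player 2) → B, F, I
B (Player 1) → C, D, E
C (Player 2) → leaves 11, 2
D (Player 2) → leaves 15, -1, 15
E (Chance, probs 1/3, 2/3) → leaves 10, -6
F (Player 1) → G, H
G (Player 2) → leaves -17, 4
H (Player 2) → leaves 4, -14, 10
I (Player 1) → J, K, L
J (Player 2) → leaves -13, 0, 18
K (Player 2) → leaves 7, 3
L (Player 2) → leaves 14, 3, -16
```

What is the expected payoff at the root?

C (Player 2): min(11, 2) = 2
D (Player 2): min(15, -1, 15) = -1
E (Chance): 1/3·10 + 2/3·-6 = -0.67
B (Player 1): max(2, -1, -0.67) = 2
G (Player 2): min(-17, 4) = -17
H (Player 2): min(4, -14, 10) = -14
F (Player 1): max(-17, -14) = -14
J (Player 2): min(-13, 0, 18) = -13
K (Player 2): min(7, 3) = 3
L (Player 2): min(14, 3, -16) = -16
I (Player 1): max(-13, 3, -16) = 3
Root (Player 2): min(2, -14, 3) = -14

-14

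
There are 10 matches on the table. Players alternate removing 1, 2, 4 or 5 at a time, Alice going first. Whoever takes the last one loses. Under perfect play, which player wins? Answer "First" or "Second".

Positions where the player to move wins (W) vs loses (L):
i:   0  1  2  3  4  5  6  7  8  9 10
     W  L  W  W  L  W  W  L  W  W  L
Position 10 is L, so the second player wins.

Second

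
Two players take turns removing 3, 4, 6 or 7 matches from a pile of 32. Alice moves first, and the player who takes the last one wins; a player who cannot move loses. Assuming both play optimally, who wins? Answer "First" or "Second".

Second

i:   0  1  2  3  4  5  6  7  8  9 10 11 12 13 14 15 16 17 18 19 20 21 22 23 24 25 26 27 28 29 30 31 32
     L  L  L  W  W  W  W  W  W  W  L  L  L  W  W  W  W  W  W  W  L  L  L  W  W  W  W  W  W  W  L  L  L
Position 32 is L, so the second player wins.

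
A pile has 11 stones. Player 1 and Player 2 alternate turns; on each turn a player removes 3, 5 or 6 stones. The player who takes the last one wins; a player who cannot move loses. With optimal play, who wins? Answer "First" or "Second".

Second

W/L table (W = player to move can force a win):
i:   0  1  2  3  4  5  6  7  8  9 10 11
     L  L  L  W  W  W  W  W  W  L  L  L
Position 11 is L, so the second player wins.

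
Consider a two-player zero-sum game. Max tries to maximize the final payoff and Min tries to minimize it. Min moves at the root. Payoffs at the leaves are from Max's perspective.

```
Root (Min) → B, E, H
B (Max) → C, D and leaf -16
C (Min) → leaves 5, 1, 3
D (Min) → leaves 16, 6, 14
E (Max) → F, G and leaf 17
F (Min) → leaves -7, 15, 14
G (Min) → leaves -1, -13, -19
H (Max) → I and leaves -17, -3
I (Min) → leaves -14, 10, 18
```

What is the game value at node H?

-3

I: min(-14, 10, 18) = -14
H: max(-14, -17, -3) = -3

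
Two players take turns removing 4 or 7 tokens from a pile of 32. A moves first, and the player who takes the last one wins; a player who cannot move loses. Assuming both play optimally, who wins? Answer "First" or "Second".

Mark each pile size as W (mover wins) or L (mover loses):
i:   0  1  2  3  4  5  6  7  8  9 10 11 12 13 14 15 16 17 18 19 20 21 22 23 24 25 26 27 28 29 30 31 32
     L  L  L  L  W  W  W  W  W  W  W  L  L  L  L  W  W  W  W  W  W  W  L  L  L  L  W  W  W  W  W  W  W
Position 32 is W, so the first player wins.

First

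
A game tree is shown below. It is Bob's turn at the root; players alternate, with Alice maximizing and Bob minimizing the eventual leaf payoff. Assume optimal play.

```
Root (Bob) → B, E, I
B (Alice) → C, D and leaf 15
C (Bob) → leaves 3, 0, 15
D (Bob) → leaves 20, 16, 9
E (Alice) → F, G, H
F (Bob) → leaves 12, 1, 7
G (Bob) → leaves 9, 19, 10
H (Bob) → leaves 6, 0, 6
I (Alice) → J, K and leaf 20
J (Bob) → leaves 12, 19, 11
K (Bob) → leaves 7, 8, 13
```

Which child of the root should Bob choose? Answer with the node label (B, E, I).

E

C (Bob): min(3, 0, 15) = 0
D (Bob): min(20, 16, 9) = 9
B (Alice): max(0, 9, 15) = 15
F (Bob): min(12, 1, 7) = 1
G (Bob): min(9, 19, 10) = 9
H (Bob): min(6, 0, 6) = 0
E (Alice): max(1, 9, 0) = 9
J (Bob): min(12, 19, 11) = 11
K (Bob): min(7, 8, 13) = 7
I (Alice): max(11, 7, 20) = 20
Root (Bob): min(15, 9, 20) = 9
Bob picks the child with the lowest value: E (value 9).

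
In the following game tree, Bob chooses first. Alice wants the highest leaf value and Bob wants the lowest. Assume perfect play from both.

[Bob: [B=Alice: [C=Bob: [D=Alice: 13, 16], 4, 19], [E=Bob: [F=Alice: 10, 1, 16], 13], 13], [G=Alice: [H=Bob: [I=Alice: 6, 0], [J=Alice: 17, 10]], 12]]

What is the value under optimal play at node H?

6

I: max(6, 0) = 6
J: max(17, 10) = 17
H: min(6, 17) = 6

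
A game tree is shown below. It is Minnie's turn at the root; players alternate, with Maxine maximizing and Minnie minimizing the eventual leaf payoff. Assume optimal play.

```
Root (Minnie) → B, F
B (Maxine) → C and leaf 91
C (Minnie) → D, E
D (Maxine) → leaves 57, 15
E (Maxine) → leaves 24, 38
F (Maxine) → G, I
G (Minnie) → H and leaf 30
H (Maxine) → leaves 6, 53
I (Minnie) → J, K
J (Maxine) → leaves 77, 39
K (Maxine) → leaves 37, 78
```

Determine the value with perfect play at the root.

D (Maxine): max(57, 15) = 57
E (Maxine): max(24, 38) = 38
C (Minnie): min(57, 38) = 38
B (Maxine): max(38, 91) = 91
H (Maxine): max(6, 53) = 53
G (Minnie): min(53, 30) = 30
J (Maxine): max(77, 39) = 77
K (Maxine): max(37, 78) = 78
I (Minnie): min(77, 78) = 77
F (Maxine): max(30, 77) = 77
Root (Minnie): min(91, 77) = 77

77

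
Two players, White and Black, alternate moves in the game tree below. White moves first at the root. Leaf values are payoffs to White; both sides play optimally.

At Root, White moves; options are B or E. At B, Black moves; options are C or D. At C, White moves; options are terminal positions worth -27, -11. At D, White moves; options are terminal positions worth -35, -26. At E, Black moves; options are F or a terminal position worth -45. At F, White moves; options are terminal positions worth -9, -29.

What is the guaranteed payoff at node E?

-45

F: max(-9, -29) = -9
E: min(-9, -45) = -45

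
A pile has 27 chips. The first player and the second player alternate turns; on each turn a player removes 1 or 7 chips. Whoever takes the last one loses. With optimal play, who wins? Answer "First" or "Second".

i:   0  1  2  3  4  5  6  7  8  9 10 11 12 13 14 15 16 17 18 19 20 21 22 23 24 25 26 27
     W  L  W  L  W  L  W  L  W  L  W  L  W  L  W  L  W  L  W  L  W  L  W  L  W  L  W  L
Position 27 is L, so the second player wins.

Second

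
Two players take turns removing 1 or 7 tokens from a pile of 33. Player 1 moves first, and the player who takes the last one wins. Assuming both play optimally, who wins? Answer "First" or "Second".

Positions where the player to move wins (W) vs loses (L):
i:   0  1  2  3  4  5  6  7  8  9 10 11 12 13 14 15 16 17 18 19 20 21 22 23 24 25 26 27 28 29 30 31 32 33
     L  W  L  W  L  W  L  W  L  W  L  W  L  W  L  W  L  W  L  W  L  W  L  W  L  W  L  W  L  W  L  W  L  W
Position 33 is W, so the first player wins.

First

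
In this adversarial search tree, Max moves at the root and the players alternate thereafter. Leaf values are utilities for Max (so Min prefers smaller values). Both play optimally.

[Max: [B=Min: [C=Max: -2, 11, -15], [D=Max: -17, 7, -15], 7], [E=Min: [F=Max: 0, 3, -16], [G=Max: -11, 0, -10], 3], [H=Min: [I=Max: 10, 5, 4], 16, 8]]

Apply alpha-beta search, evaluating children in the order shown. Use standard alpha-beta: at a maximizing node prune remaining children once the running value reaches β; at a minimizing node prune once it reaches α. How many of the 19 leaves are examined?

15

C [α=-∞,β=+∞]: v=11
D [α=-∞,β=11]: v=7
B [α=-∞,β=+∞]: v=7
F [α=7,β=+∞]: v=3
E [α=7,β=+∞]: v=3 after child 1 ≤ α → α-cutoff, skip 2
I [α=7,β=+∞]: v=10
H [α=7,β=+∞]: v=8
Root [α=-∞,β=+∞]: v=8
Leaves evaluated: 15 of 19.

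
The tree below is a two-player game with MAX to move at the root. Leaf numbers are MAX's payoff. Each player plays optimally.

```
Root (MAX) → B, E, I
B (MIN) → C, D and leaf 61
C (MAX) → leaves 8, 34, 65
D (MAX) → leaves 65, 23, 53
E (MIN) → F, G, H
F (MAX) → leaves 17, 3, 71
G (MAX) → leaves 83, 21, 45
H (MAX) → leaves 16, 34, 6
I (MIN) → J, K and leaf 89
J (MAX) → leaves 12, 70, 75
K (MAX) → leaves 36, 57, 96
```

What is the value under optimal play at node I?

J: max(12, 70, 75) = 75
K: max(36, 57, 96) = 96
I: min(75, 96, 89) = 75

75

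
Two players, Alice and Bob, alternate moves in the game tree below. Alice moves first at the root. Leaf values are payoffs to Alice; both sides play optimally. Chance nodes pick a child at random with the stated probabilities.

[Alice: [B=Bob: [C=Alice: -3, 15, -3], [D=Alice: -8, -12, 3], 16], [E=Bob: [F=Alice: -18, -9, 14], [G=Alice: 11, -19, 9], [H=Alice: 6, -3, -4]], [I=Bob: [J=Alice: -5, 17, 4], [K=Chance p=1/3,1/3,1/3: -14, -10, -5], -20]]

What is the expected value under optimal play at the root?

C (Alice): max(-3, 15, -3) = 15
D (Alice): max(-8, -12, 3) = 3
B (Bob): min(15, 3, 16) = 3
F (Alice): max(-18, -9, 14) = 14
G (Alice): max(11, -19, 9) = 11
H (Alice): max(6, -3, -4) = 6
E (Bob): min(14, 11, 6) = 6
J (Alice): max(-5, 17, 4) = 17
K (Chance): 1/3·-14 + 1/3·-10 + 1/3·-5 = -9.67
I (Bob): min(17, -9.67, -20) = -20
Root (Alice): max(3, 6, -20) = 6

6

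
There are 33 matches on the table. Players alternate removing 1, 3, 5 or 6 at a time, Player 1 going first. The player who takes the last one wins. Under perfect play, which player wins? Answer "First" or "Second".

i:   0  1  2  3  4  5  6  7  8  9 10 11 12 13 14 15 16 17 18 19 20 21 22 23 24 25 26 27 28 29 30 31 32 33
     L  W  L  W  L  W  W  W  W  W  W  L  W  L  W  L  W  W  W  W  W  W  L  W  L  W  L  W  W  W  W  W  W  L
Position 33 is L, so the second player wins.

Second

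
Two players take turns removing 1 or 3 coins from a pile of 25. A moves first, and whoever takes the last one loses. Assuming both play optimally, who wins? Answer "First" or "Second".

Second

Positions where the player to move wins (W) vs loses (L):
i:   0  1  2  3  4  5  6  7  8  9 10 11 12 13 14 15 16 17 18 19 20 21 22 23 24 25
     W  L  W  L  W  L  W  L  W  L  W  L  W  L  W  L  W  L  W  L  W  L  W  L  W  L
Position 25 is L, so the second player wins.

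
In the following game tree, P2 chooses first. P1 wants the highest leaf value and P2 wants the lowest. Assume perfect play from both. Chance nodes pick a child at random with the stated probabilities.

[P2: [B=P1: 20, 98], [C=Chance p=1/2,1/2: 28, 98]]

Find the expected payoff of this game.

63

B (P1): max(20, 98) = 98
C (Chance): 1/2·28 + 1/2·98 = 63
Root (P2): min(98, 63) = 63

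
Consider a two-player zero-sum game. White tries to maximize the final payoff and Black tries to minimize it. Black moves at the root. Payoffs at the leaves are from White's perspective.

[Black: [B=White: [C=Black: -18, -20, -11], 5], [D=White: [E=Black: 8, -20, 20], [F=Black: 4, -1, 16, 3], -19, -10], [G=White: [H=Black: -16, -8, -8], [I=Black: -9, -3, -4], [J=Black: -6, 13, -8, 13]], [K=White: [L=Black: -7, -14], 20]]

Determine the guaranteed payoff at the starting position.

C (Black): min(-18, -20, -11) = -20
B (White): max(-20, 5) = 5
E (Black): min(8, -20, 20) = -20
F (Black): min(4, -1, 16, 3) = -1
D (White): max(-20, -1, -19, -10) = -1
H (Black): min(-16, -8, -8) = -16
I (Black): min(-9, -3, -4) = -9
J (Black): min(-6, 13, -8, 13) = -8
G (White): max(-16, -9, -8) = -8
L (Black): min(-7, -14) = -14
K (White): max(-14, 20) = 20
Root (Black): min(5, -1, -8, 20) = -8

-8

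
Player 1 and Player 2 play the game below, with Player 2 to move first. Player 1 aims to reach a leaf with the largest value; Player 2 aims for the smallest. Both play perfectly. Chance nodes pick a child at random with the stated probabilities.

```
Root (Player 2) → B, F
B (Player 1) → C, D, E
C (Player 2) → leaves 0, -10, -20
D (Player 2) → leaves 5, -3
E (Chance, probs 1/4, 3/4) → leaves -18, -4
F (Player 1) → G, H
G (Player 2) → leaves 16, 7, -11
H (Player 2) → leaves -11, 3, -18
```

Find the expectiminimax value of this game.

C (Player 2): min(0, -10, -20) = -20
D (Player 2): min(5, -3) = -3
E (Chance): 1/4·-18 + 3/4·-4 = -7.5
B (Player 1): max(-20, -3, -7.5) = -3
G (Player 2): min(16, 7, -11) = -11
H (Player 2): min(-11, 3, -18) = -18
F (Player 1): max(-11, -18) = -11
Root (Player 2): min(-3, -11) = -11

-11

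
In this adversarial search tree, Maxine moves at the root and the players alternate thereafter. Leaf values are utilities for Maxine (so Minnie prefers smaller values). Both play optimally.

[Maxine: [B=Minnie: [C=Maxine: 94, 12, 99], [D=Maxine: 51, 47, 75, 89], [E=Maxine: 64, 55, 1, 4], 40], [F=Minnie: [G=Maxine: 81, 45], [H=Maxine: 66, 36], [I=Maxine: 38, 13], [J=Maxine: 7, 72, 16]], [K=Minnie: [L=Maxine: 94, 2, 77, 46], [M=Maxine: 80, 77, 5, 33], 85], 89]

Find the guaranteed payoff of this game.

C (Maxine): max(94, 12, 99) = 99
D (Maxine): max(51, 47, 75, 89) = 89
E (Maxine): max(64, 55, 1, 4) = 64
B (Minnie): min(99, 89, 64, 40) = 40
G (Maxine): max(81, 45) = 81
H (Maxine): max(66, 36) = 66
I (Maxine): max(38, 13) = 38
J (Maxine): max(7, 72, 16) = 72
F (Minnie): min(81, 66, 38, 72) = 38
L (Maxine): max(94, 2, 77, 46) = 94
M (Maxine): max(80, 77, 5, 33) = 80
K (Minnie): min(94, 80, 85) = 80
Root (Maxine): max(40, 38, 80, 89) = 89

89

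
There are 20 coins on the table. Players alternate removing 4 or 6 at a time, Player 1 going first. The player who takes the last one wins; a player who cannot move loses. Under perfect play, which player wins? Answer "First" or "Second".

W/L table (W = player to move can force a win):
i:   0  1  2  3  4  5  6  7  8  9 10 11 12 13 14 15 16 17 18 19 20
     L  L  L  L  W  W  W  W  W  W  L  L  L  L  W  W  W  W  W  W  L
Position 20 is L, so the second player wins.

Second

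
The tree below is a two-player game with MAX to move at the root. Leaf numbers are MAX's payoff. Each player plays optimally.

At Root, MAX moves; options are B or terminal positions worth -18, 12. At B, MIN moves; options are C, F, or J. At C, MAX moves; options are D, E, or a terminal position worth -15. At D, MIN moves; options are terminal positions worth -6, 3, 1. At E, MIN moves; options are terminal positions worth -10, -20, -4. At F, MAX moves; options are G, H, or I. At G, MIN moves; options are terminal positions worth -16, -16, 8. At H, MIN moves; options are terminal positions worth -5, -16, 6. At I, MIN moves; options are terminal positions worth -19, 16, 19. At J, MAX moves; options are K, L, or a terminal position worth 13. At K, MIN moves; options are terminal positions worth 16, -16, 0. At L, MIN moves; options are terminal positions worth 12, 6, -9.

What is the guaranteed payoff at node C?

-6

D: min(-6, 3, 1) = -6
E: min(-10, -20, -4) = -20
C: max(-6, -20, -15) = -6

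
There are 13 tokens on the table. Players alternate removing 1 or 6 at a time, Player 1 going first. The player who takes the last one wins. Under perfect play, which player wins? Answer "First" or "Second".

Mark each pile size as W (mover wins) or L (mover loses):
i:   0  1  2  3  4  5  6  7  8  9 10 11 12 13
     L  W  L  W  L  W  W  L  W  L  W  L  W  W
Position 13 is W, so the first player wins.

First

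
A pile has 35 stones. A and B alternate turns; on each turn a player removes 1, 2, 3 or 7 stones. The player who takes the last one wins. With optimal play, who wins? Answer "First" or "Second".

First

i:   0  1  2  3  4  5  6  7  8  9 10 11 12 13 14 15 16 17 18 19 20 21 22 23 24 25 26 27 28 29 30 31 32 33 34 35
     L  W  W  W  L  W  W  W  L  W  W  W  L  W  W  W  L  W  W  W  L  W  W  W  L  W  W  W  L  W  W  W  L  W  W  W
Position 35 is W, so the first player wins.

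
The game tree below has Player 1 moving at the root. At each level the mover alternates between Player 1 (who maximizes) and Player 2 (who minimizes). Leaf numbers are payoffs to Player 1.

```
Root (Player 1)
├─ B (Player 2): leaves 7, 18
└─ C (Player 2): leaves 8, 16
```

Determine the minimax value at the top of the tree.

B (Player 2): min(7, 18) = 7
C (Player 2): min(8, 16) = 8
Root (Player 1): max(7, 8) = 8

8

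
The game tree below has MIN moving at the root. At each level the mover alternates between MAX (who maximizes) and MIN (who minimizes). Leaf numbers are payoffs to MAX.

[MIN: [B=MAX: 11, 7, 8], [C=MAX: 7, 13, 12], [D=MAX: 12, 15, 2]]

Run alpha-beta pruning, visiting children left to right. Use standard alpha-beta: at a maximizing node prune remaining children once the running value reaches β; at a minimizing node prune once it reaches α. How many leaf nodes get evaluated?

6

B [α=-∞,β=+∞]: v=11
C [α=-∞,β=11]: v=13 after child 2 ≥ β → β-cutoff, skip 1
D [α=-∞,β=11]: v=12 after child 1 ≥ β → β-cutoff, skip 2
Root [α=-∞,β=+∞]: v=11
Leaves evaluated: 6 of 9.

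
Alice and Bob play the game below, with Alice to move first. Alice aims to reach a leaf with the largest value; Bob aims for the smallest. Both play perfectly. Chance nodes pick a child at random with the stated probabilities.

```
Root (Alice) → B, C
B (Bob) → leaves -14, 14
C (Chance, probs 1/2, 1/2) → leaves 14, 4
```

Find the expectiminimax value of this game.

B (Bob): min(-14, 14) = -14
C (Chance): 1/2·14 + 1/2·4 = 9
Root (Alice): max(-14, 9) = 9

9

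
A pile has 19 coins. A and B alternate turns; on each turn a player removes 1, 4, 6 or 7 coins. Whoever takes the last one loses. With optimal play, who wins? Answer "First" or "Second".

Second

i:   0  1  2  3  4  5  6  7  8  9 10 11 12 13 14 15 16 17 18 19
     W  L  W  L  W  W  L  W  W  W  W  L  W  W  L  W  L  W  W  L
Position 19 is L, so the second player wins.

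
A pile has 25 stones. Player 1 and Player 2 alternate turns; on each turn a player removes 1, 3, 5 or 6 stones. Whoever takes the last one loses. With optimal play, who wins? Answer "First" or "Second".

Second

Mark each pile size as W (mover wins) or L (mover loses):
i:   0  1  2  3  4  5  6  7  8  9 10 11 12 13 14 15 16 17 18 19 20 21 22 23 24 25
     W  L  W  L  W  L  W  W  W  W  W  W  L  W  L  W  L  W  W  W  W  W  W  L  W  L
Position 25 is L, so the second player wins.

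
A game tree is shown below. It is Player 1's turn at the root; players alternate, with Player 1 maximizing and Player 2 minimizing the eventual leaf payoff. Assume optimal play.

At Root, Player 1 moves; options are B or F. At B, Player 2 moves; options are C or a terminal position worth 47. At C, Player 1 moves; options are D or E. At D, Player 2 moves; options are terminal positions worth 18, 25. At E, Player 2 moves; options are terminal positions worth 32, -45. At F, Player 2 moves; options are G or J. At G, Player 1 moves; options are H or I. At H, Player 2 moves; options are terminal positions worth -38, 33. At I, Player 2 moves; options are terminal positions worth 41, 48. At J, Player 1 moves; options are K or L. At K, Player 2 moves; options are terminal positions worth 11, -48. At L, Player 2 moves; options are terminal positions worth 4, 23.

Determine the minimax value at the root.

D (Player 2): min(18, 25) = 18
E (Player 2): min(32, -45) = -45
C (Player 1): max(18, -45) = 18
B (Player 2): min(18, 47) = 18
H (Player 2): min(-38, 33) = -38
I (Player 2): min(41, 48) = 41
G (Player 1): max(-38, 41) = 41
K (Player 2): min(11, -48) = -48
L (Player 2): min(4, 23) = 4
J (Player 1): max(-48, 4) = 4
F (Player 2): min(41, 4) = 4
Root (Player 1): max(18, 4) = 18

18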